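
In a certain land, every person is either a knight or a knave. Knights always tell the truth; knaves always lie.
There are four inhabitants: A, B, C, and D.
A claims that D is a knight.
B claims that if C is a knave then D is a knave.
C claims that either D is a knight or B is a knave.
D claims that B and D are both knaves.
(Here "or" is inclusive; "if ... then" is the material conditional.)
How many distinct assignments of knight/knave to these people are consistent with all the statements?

1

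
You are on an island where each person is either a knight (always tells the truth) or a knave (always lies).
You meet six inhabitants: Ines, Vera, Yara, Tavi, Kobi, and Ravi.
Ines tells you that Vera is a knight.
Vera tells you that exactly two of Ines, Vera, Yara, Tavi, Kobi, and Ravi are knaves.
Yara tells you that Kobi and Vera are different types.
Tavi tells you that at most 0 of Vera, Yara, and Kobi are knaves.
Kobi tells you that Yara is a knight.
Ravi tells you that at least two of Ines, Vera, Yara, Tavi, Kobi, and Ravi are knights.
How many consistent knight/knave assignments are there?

Consistent assignments:
  Ines=knave, Vera=knave, Yara=knight, Tavi=knave, Kobi=knight, Ravi=knight
  Ines=knave, Vera=knave, Yara=knave, Tavi=knave, Kobi=knave, Ravi=knave

2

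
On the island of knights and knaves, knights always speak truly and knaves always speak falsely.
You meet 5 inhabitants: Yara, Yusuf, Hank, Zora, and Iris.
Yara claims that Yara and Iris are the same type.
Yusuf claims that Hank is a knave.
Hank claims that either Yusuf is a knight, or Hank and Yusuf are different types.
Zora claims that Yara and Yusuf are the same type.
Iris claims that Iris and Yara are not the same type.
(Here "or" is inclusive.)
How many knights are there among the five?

3

The unique consistent assignment is Yara=knave, Yusuf=knave, Hank=knight, Zora=knight, Iris=knight.
That has 3 knights.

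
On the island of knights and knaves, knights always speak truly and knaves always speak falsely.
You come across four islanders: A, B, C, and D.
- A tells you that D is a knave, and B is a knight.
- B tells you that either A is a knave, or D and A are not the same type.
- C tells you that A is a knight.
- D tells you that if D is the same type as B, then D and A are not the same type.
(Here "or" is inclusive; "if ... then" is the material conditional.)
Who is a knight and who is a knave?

A is a knave, B is a knight, C is a knave, and D is a knight.

As a knave, A's statement "D is a knave, and B is a knight" should be false; it is.
B (knight): "either A is a knave, or D and A are not the same type" — true. ✓
Since C is a knave, "A is a knight" needs to be false, which holds.
D is a knight, so "if D is the same type as B, then D and A are not the same type" must be true — and it is.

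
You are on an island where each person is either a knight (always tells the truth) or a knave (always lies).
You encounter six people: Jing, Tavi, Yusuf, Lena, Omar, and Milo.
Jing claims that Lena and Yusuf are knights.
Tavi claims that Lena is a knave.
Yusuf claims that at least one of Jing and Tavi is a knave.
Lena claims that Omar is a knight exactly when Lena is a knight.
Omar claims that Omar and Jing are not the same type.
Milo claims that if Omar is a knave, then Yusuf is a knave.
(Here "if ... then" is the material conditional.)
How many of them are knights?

4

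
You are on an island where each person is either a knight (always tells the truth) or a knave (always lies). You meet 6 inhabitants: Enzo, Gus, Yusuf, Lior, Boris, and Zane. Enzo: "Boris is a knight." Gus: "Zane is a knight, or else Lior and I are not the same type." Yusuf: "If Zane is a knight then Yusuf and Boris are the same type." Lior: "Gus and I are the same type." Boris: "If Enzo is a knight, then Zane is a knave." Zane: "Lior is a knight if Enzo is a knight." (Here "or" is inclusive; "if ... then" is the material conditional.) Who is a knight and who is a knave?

Enzo is a knight, and the claim "Boris is a knight" is indeed true.
Gus is a knight; "Zane is a knight, or else Lior and I are not the same type" is true, as required.
Yusuf is a knight; "if Zane is a knight then Yusuf and Boris are the same type" is true, as required.
Lior is a knave, and the claim "Gus and I are the same type" is indeed false.
Boris is a knight, and the claim "if Enzo is a knight, then Zane is a knave" is indeed true.
Zane is a knave, so "Lior is a knight if Enzo is a knight" must be false — and it is.

Knights: Enzo, Gus, Yusuf, and Boris. Knaves: Lior and Zane.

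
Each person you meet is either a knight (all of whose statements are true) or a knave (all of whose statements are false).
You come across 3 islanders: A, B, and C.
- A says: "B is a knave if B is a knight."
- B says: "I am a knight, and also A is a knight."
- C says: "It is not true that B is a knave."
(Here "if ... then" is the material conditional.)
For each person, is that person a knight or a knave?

Since A is a knight, "B is a knave if B is a knight" needs to be True, which holds.
Since B is a knave, "I am a knight, and also A is a knight" needs to be False, which holds.
C is a knave, so "it is not true that B is a knave" must be False — and it is.

Knights: A. Knaves: B and C.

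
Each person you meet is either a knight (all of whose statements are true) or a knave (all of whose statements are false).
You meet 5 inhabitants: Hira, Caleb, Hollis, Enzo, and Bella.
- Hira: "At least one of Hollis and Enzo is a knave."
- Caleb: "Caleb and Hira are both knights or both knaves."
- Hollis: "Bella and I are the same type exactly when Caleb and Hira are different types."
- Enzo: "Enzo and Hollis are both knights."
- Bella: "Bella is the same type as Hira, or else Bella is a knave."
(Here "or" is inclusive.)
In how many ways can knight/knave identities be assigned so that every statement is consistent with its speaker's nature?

Consistent assignments:
  Hira=knight, Caleb=knave, Hollis=knight, Enzo=knave, Bella=knight
  Hira=knight, Caleb=knave, Hollis=knave, Enzo=knave, Bella=knight

2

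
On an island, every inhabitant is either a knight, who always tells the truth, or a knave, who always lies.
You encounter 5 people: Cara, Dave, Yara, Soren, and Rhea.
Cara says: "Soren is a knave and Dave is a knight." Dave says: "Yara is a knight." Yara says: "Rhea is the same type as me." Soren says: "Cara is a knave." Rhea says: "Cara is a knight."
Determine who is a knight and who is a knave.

Since Cara is a knight, "Soren is a knave and Dave is a knight" needs to be True, which holds.
As a knight, Dave's statement "Yara is a knight" should be True; it is.
As a knight, Yara's statement "Rhea is the same type as me" should be True; it is.
Soren is a knave, so "Cara is a knave" must be false — and it is.
Rhea is a knight, and the claim "Cara is a knight" is indeed True.

Cara is a knight, Dave is a knight, Yara is a knight, Soren is a knave, and Rhea is a knight.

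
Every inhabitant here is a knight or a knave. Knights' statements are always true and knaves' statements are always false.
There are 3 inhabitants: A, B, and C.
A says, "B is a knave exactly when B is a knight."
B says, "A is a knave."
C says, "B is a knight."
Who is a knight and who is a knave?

A is a knave, so "B is a knave exactly when B is a knight" must be false — and it is.
B is a knight, so "A is a knave" must be True — and it is.
As a knight, C's statement "B is a knight" should be True; it is.

Knights: B and C. Knaves: A.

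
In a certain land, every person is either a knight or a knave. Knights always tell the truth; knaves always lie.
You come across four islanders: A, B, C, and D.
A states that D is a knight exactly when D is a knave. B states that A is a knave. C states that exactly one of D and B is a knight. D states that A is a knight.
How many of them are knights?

2

The unique consistent assignment is A=knave, B=knight, C=knight, D=knave.
That has 2 knights.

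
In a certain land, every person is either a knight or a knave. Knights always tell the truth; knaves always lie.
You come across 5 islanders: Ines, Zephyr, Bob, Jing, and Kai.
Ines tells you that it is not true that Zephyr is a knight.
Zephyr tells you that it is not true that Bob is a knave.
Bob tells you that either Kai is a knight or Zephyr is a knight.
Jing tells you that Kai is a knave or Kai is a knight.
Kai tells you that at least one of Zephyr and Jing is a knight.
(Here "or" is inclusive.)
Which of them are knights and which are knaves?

As a knave, Ines's statement "it is not true that Zephyr is a knight" should be false; it is.
As a knight, Zephyr's statement "it is not true that Bob is a knave" should be true; it is.
Since Bob is a knight, "either Kai is a knight or Zephyr is a knight" needs to be true, which holds.
As a knight, Jing's statement "Kai is a knave or Kai is a knight" should be true; it is.
Kai is a knight, and the claim "at least one of Zephyr and Jing is a knight" is indeed true.

Ines is a knave, Zephyr is a knight, Bob is a knight, Jing is a knight, and Kai is a knight.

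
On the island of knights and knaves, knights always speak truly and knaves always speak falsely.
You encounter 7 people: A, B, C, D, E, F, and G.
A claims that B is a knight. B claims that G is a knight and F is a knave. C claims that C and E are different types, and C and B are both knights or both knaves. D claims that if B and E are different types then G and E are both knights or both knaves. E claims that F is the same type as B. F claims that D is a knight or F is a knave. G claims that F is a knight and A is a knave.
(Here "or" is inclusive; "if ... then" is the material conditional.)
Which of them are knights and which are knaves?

As a knave, A's statement "B is a knight" should be false; it is.
B (knave): "G is a knight and F is a knave" — false. ✓
Since C is a knave, "C and E are different types, and C and B are both knights or both knaves" needs to be false, which holds.
As a knight, D's statement "if B and E are different types then G and E are both knights or both knaves" should be True; it is.
Since E is a knave, "F is the same type as B" needs to be false, which holds.
F is a knight, so "D is a knight or F is a knave" must be True — and it is.
As a knight, G's statement "F is a knight and A is a knave" should be True; it is.

A is a knave, B is a knave, C is a knave, D is a knight, E is a knave, F is a knight, and G is a knight.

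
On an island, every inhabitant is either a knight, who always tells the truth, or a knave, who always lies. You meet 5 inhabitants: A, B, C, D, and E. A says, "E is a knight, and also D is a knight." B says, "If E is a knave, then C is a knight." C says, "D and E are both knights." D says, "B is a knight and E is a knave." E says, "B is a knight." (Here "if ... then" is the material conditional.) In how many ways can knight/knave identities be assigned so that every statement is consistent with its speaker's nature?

Consistent assignments:
  A=knave, B=knight, C=knave, D=knave, E=knight
  A=knave, B=knave, C=knave, D=knave, E=knave

2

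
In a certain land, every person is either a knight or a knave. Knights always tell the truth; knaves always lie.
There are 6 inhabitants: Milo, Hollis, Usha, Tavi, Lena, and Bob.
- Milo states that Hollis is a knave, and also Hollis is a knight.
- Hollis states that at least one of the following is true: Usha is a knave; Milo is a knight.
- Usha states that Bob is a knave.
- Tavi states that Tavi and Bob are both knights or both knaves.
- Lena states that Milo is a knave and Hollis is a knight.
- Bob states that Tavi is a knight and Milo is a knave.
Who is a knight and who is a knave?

Milo is a knave, Hollis is a knight, Usha is a knave, Tavi is a knight, Lena is a knight, and Bob is a knight.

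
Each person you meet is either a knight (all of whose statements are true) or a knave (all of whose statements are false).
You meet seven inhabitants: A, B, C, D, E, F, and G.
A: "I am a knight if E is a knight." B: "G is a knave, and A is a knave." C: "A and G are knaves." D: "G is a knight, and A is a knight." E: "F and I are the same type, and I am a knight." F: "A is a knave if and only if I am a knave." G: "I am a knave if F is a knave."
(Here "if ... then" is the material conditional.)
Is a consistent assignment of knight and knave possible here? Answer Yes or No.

One consistent assignment: A=knight, B=knave, C=knave, D=knight, E=knight, F=knight, G=knight.

Yes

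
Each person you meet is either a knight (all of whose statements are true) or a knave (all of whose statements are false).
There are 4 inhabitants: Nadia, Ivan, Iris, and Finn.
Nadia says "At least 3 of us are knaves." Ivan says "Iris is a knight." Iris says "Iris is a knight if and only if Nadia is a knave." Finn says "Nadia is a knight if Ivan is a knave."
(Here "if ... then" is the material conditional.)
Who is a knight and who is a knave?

Since Nadia is a knave, "at least 3 of us are knaves" needs to be False, which holds.
Ivan is a knight, so "Iris is a knight" must be True — and it is.
Iris is a knight, and the claim "Iris is a knight if and only if Nadia is a knave" is indeed True.
Since Finn is a knight, "Nadia is a knight if Ivan is a knave" needs to be True, which holds.

Nadia is a knave, Ivan is a knight, Iris is a knight, and Finn is a knight.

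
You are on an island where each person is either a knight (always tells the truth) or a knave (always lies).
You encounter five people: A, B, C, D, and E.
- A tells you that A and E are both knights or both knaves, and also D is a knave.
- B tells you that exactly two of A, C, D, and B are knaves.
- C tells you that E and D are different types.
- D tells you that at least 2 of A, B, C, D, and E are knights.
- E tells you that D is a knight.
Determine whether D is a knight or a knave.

D is a knight.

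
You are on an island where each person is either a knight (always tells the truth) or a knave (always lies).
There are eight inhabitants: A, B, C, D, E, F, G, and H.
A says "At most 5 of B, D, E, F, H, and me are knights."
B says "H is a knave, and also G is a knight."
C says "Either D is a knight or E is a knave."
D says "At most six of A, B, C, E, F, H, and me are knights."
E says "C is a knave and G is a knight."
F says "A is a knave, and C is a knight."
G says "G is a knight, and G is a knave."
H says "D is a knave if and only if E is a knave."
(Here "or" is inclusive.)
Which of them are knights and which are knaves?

A is a knight, B is a knave, C is a knight, D is a knight, E is a knave, F is a knave, G is a knave, and H is a knave.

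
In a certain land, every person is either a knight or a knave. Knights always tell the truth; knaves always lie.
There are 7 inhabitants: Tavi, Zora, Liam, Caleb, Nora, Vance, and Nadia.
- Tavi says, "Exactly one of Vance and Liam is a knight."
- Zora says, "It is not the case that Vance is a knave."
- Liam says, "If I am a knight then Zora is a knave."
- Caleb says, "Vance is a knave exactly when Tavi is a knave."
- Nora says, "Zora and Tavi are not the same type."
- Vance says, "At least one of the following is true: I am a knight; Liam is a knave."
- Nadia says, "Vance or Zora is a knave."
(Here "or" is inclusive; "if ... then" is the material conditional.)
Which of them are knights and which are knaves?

Knights: Tavi, Liam, Nora, and Nadia. Knaves: Zora, Caleb, and Vance.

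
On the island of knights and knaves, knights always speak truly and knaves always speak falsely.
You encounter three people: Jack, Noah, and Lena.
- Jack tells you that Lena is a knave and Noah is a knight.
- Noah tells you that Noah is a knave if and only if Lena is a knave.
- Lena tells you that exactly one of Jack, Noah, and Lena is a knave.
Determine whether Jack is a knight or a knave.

Jack is a knave.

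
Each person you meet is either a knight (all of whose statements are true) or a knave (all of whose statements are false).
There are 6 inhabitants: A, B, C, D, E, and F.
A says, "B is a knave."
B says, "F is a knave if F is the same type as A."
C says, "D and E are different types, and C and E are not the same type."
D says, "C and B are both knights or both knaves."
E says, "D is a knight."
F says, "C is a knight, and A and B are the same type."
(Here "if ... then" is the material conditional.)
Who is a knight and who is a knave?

A is a knave, B is a knight, C is a knave, D is a knave, E is a knave, and F is a knave.

A is a knave; "B is a knave" is false, as required.
Since B is a knight, "F is a knave if F is the same type as A" needs to be true, which holds.
C is a knave; "D and E are different types, and C and E are not the same type" is false, as required.
D is a knave; "C and B are both knights or both knaves" is false, as required.
Since E is a knave, "D is a knight" needs to be false, which holds.
F is a knave, so "C is a knight, and A and B are the same type" must be false — and it is.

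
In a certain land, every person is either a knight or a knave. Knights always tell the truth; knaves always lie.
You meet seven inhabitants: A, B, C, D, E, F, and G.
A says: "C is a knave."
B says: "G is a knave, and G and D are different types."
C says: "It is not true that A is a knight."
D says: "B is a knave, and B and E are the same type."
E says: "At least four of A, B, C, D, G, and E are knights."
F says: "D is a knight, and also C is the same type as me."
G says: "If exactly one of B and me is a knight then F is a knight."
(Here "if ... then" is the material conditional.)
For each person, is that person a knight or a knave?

A is a knave, so "C is a knave" must be false — and it is.
B is a knave, and the claim "G is a knave, and G and D are different types" is indeed false.
Since C is a knight, "it is not true that A is a knight" needs to be True, which holds.
D is a knight; "B is a knave, and B and E are the same type" is True, as required.
E is a knave, so "at least four of A, B, C, D, G, and E are knights" must be false — and it is.
Since F is a knight, "D is a knight, and also C is the same type as me" needs to be True, which holds.
G is a knight, so "if exactly one of B and me is a knight then F is a knight" must be True — and it is.

A is a knave, B is a knave, C is a knight, D is a knight, E is a knave, F is a knight, and G is a knight.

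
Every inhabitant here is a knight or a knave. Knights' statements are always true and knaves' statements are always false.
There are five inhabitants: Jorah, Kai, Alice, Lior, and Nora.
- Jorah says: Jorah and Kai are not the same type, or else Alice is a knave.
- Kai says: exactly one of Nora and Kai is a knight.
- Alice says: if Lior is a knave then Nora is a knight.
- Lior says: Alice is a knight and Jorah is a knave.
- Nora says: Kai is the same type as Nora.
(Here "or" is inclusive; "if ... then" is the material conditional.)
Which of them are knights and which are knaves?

Jorah is a knight, Kai is a knight, Alice is a knave, Lior is a knave, and Nora is a knave.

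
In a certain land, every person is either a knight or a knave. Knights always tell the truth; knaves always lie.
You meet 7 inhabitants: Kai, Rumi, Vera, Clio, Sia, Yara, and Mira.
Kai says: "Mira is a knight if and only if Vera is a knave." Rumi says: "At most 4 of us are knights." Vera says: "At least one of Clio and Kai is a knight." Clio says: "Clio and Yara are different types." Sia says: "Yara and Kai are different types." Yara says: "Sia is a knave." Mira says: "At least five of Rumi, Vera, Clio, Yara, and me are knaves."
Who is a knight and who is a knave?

Kai is a knight, and the claim "Mira is a knight if and only if Vera is a knave" is indeed true.
Rumi is a knight, so "at most 4 of us are knights" must be true — and it is.
Vera is a knight, so "at least one of Clio and Kai is a knight" must be true — and it is.
Clio is a knave; "Clio and Yara are different types" is False, as required.
Since Sia is a knight, "Yara and Kai are different types" needs to be true, which holds.
Yara (knave): "Sia is a knave" — False. ✓
Since Mira is a knave, "at least five of Rumi, Vera, Clio, Yara, and me are knaves" needs to be False, which holds.

Knights: Kai, Rumi, Vera, and Sia. Knaves: Clio, Yara, and Mira.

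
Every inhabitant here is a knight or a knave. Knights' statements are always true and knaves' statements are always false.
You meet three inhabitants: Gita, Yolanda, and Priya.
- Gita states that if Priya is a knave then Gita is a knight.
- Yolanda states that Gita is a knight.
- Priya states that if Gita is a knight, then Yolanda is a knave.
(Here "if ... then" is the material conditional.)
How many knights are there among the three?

2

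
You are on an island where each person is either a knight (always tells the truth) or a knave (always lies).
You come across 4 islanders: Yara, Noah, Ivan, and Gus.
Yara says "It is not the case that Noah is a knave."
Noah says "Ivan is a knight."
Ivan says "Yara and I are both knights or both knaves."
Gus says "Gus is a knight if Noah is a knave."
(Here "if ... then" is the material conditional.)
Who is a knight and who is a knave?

Suppose Yara is a knave. Then Yara's statement "it is not the case that Noah is a knave" would have to be false. Checking the 8 ways to assign the others, none is consistent with every speaker.
(For instance, with Noah=knight, Ivan=knight, Gus=knight, Yara's claim "it is not the case that Noah is a knave" comes out true where it would need to be false.)
So Yara must be a knight, making "it is not the case that Noah is a knave" true. Taking Yara=knight, Noah=knight, Ivan=knight, Gus=knight, each remaining statement checks out:
  Noah (knight): "Ivan is a knight" — true. ✓
  Ivan (knight): "Yara and I are both knights or both knaves" — true. ✓
  Gus (knight): "Gus is a knight if Noah is a knave" — true. ✓
This is the unique consistent assignment.

Knights: Yara, Noah, Ivan, and Gus. Knaves: none.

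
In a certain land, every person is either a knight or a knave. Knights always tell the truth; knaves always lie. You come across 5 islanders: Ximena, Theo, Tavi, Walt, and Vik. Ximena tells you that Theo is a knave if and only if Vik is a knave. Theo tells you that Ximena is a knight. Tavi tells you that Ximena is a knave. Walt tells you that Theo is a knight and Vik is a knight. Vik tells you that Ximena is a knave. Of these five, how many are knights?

2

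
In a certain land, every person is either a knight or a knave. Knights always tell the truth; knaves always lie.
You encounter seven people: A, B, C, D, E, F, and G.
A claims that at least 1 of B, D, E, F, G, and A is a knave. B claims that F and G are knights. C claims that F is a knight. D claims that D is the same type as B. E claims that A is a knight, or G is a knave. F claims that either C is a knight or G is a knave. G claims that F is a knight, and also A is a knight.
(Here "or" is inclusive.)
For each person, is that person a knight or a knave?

Since A is a knight, "at least 1 of B, D, E, F, G, and A is a knave" needs to be True, which holds.
As a knight, B's statement "F and G are knights" should be True; it is.
As a knight, C's statement "F is a knight" should be True; it is.
D (knave): "D is the same type as B" — False. ✓
E is a knight, and the claim "A is a knight, or G is a knave" is indeed True.
F (knight): "either C is a knight or G is a knave" — True. ✓
G is a knight, and the claim "F is a knight, and also A is a knight" is indeed True.

A is a knight, B is a knight, C is a knight, D is a knave, E is a knight, F is a knight, and G is a knight.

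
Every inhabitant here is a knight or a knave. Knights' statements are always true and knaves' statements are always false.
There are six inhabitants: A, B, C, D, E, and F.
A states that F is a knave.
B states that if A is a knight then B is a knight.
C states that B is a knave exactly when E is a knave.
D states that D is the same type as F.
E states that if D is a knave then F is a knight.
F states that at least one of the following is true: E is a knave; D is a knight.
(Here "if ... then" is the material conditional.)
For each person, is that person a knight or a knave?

Knights: B, C, D, E, and F. Knaves: A.

A is a knave, and the claim "F is a knave" is indeed false.
B is a knight; "if A is a knight then B is a knight" is true, as required.
C is a knight; "B is a knave exactly when E is a knave" is true, as required.
D (knight): "D is the same type as F" — true. ✓
E is a knight, so "if D is a knave then F is a knight" must be true — and it is.
As a knight, F's statement "at least one of the following is true: E is a knave; D is a knight" should be true; it is.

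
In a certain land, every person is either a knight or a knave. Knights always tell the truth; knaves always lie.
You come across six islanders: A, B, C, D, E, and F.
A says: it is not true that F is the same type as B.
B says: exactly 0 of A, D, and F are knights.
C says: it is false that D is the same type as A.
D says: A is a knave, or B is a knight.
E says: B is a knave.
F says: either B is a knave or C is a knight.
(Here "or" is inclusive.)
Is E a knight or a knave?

Consistent assignments: {A=knight, B=knave, C=knight, D=knave, E=knight, F=knight}
In every consistent assignment, E is a knight.

E is a knight.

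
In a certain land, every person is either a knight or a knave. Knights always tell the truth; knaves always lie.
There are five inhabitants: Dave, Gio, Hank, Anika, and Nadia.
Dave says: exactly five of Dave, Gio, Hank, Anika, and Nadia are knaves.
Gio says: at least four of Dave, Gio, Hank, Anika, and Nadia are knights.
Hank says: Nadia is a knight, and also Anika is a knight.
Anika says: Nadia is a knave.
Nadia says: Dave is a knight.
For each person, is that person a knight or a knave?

Dave is a knave, Gio is a knave, Hank is a knave, Anika is a knight, and Nadia is a knave.

Suppose Dave is a knight. Then Dave's statement "exactly five of Dave, Gio, Hank, Anika, and Nadia are knaves" would have to be true. Checking the 16 ways to assign the others, none is consistent with every speaker.
(For instance, with Gio=knave, Hank=knave, Anika=knight, Nadia=knave, Dave's claim "exactly five of Dave, Gio, Hank, Anika, and Nadia are knaves" comes out false where it would need to be true.)
So Dave must be a knave, making "exactly five of Dave, Gio, Hank, Anika, and Nadia are knaves" false. Taking Dave=knave, Gio=knave, Hank=knave, Anika=knight, Nadia=knave, each remaining statement checks out:
  Gio (knave): "at least four of Dave, Gio, Hank, Anika, and Nadia are knights" — false. ✓
  Hank (knave): "Nadia is a knight, and also Anika is a knight" — false. ✓
  Anika (knight): "Nadia is a knave" — true. ✓
  Nadia (knave): "Dave is a knight" — false. ✓
This is the unique consistent assignment.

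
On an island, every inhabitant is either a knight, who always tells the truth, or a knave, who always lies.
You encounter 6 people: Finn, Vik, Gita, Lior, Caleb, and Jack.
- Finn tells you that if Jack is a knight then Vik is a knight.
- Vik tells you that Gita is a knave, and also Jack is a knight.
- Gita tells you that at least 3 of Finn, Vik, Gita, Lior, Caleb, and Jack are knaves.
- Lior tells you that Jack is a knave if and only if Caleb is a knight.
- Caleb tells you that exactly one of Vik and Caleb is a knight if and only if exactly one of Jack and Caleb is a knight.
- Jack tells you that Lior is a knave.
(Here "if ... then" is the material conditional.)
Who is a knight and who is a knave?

Finn is a knight, Vik is a knight, Gita is a knave, Lior is a knave, Caleb is a knight, and Jack is a knight.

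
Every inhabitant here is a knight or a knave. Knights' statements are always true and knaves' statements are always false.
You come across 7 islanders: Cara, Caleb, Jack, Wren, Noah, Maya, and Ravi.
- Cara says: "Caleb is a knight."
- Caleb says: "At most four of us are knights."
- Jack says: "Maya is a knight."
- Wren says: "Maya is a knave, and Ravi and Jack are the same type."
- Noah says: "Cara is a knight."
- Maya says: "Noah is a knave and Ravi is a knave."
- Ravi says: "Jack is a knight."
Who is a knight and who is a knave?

Knights: Cara, Caleb, Wren, and Noah. Knaves: Jack, Maya, and Ravi.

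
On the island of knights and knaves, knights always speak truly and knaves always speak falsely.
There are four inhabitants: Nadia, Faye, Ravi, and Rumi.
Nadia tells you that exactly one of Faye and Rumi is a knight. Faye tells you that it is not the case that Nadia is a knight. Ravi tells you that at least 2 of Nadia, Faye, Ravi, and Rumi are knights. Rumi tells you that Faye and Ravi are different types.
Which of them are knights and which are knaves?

Nadia is a knight, so "exactly one of Faye and Rumi is a knight" must be true — and it is.
Faye (knave): "it is not the case that Nadia is a knight" — False. ✓
Since Ravi is a knight, "at least 2 of Nadia, Faye, Ravi, and Rumi are knights" needs to be true, which holds.
As a knight, Rumi's statement "Faye and Ravi are different types" should be true; it is.

Nadia is a knight, Faye is a knave, Ravi is a knight, and Rumi is a knight.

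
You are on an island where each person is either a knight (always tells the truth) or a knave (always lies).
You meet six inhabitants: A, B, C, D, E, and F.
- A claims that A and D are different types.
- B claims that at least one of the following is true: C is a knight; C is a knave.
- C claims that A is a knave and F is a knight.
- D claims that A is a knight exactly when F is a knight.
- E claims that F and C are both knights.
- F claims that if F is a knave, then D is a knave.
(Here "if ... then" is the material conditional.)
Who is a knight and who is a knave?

A is a knave, and the claim "A and D are different types" is indeed false.
B is a knight; "at least one of the following is true: C is a knight; C is a knave" is true, as required.
C is a knight, and the claim "A is a knave and F is a knight" is indeed true.
D (knave): "A is a knight exactly when F is a knight" — false. ✓
E is a knight, so "F and C are both knights" must be true — and it is.
F is a knight; "if F is a knave, then D is a knave" is true, as required.

A is a knave, B is a knight, C is a knight, D is a knave, E is a knight, and F is a knight.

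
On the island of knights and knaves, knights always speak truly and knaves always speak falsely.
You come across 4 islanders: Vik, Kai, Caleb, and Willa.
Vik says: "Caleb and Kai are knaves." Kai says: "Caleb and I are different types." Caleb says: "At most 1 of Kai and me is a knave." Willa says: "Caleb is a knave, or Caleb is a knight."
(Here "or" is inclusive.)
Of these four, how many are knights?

2

The unique consistent assignment is Vik=knight, Kai=knave, Caleb=knave, Willa=knight.
That has 2 knights.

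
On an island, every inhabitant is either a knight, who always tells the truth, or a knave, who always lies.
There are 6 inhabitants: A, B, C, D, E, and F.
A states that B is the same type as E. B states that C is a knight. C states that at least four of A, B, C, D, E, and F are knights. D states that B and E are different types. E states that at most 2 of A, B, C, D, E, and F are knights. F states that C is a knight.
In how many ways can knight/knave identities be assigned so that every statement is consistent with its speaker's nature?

2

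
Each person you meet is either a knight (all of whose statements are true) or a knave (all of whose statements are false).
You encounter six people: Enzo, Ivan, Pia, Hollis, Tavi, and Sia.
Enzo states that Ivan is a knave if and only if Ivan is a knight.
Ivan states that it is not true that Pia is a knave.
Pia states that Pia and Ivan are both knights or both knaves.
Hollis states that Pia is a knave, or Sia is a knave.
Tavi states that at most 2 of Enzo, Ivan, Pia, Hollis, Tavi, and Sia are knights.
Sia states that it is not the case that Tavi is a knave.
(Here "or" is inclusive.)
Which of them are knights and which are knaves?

Since Enzo is a knave, "Ivan is a knave if and only if Ivan is a knight" needs to be False, which holds.
Ivan is a knight, and the claim "it is not true that Pia is a knave" is indeed True.
Pia is a knight; "Pia and Ivan are both knights or both knaves" is True, as required.
As a knight, Hollis's statement "Pia is a knave, or Sia is a knave" should be True; it is.
Tavi is a knave, and the claim "at most 2 of Enzo, Ivan, Pia, Hollis, Tavi, and Sia are knights" is indeed False.
Sia (knave): "it is not the case that Tavi is a knave" — False. ✓

Knights: Ivan, Pia, and Hollis. Knaves: Enzo, Tavi, and Sia.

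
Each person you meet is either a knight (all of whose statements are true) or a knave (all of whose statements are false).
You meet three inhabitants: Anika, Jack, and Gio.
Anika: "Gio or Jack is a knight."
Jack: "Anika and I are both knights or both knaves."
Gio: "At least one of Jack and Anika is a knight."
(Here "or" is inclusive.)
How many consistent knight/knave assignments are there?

2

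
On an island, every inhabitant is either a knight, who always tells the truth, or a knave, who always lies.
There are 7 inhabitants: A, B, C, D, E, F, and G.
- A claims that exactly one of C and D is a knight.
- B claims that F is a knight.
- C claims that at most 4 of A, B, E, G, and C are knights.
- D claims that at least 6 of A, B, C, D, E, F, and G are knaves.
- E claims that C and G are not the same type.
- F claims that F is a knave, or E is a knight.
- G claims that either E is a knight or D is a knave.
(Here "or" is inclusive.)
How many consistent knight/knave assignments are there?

0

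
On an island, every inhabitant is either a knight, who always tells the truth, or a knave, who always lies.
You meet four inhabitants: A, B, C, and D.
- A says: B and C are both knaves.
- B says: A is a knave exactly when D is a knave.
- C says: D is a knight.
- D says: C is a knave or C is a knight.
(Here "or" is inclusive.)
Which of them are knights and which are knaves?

A is a knave, B is a knave, C is a knight, and D is a knight.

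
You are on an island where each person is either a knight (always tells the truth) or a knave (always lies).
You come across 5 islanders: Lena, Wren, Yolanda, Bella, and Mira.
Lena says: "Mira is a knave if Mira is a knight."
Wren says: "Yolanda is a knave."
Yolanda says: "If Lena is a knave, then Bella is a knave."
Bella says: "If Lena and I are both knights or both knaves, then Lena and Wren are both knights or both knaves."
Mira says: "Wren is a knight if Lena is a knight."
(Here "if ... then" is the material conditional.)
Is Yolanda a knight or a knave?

Consistent assignments: {Lena=knave, Wren=knight, Yolanda=knave, Bella=knight, Mira=knight}
In every consistent assignment, Yolanda is a knave.

Yolanda is a knave.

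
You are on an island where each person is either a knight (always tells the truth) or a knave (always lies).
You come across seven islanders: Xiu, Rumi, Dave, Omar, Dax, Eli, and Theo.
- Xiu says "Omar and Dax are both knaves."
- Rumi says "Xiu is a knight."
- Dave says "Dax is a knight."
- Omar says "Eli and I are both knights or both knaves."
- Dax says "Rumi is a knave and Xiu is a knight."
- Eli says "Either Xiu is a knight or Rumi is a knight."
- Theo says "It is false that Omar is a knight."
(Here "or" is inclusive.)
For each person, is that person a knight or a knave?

Xiu (knight): "Omar and Dax are both knaves" — true. ✓
Rumi is a knight, and the claim "Xiu is a knight" is indeed true.
Dave is a knave; "Dax is a knight" is false, as required.
Omar is a knave, and the claim "Eli and I are both knights or both knaves" is indeed false.
Since Dax is a knave, "Rumi is a knave and Xiu is a knight" needs to be false, which holds.
Eli is a knight; "either Xiu is a knight or Rumi is a knight" is true, as required.
Theo (knight): "it is false that Omar is a knight" — true. ✓

Xiu is a knight, Rumi is a knight, Dave is a knave, Omar is a knave, Dax is a knave, Eli is a knight, and Theo is a knight.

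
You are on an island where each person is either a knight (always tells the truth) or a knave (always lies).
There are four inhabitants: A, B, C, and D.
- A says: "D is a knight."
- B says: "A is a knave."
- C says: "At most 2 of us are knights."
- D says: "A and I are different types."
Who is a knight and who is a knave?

A is a knave, B is a knight, C is a knight, and D is a knave.

As a knave, A's statement "D is a knight" should be False; it is.
B is a knight, so "A is a knave" must be True — and it is.
Since C is a knight, "at most 2 of us are knights" needs to be True, which holds.
As a knave, D's statement "A and I are different types" should be False; it is.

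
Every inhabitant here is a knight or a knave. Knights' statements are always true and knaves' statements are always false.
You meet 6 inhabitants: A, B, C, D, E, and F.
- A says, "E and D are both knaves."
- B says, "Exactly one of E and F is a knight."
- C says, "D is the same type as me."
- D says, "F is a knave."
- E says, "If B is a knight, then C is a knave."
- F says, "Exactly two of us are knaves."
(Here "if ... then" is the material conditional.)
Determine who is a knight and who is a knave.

A is a knave, B is a knight, C is a knave, D is a knight, E is a knight, and F is a knave.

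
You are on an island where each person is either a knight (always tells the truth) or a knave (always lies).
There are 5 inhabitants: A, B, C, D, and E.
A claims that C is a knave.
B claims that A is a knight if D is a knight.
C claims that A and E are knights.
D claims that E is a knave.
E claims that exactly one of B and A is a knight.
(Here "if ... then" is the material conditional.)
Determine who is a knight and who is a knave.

A is a knight, B is a knight, C is a knave, D is a knight, and E is a knave.

Suppose A is a knave. Then A's statement "C is a knave" would have to be false. Checking the 16 ways to assign the others, none is consistent with every speaker.
(For instance, with B=knight, C=knave, D=knight, E=knave, A's claim "C is a knave" comes out true where it would need to be false.)
So A must be a knight, making "C is a knave" true. Taking A=knight, B=knight, C=knave, D=knight, E=knave, each remaining statement checks out:
  B (knight): "A is a knight if D is a knight" — true. ✓
  C (knave): "A and E are knights" — false. ✓
  D (knight): "E is a knave" — true. ✓
  E (knave): "exactly one of B and A is a knight" — false. ✓
This is the unique consistent assignment.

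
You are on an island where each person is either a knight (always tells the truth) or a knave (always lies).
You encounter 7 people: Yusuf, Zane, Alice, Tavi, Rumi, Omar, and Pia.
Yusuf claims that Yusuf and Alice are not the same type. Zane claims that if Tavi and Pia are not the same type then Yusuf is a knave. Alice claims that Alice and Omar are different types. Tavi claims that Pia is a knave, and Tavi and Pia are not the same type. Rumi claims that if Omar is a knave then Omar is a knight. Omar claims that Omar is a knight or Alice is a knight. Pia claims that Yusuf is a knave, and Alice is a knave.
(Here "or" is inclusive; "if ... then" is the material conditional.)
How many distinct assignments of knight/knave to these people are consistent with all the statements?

3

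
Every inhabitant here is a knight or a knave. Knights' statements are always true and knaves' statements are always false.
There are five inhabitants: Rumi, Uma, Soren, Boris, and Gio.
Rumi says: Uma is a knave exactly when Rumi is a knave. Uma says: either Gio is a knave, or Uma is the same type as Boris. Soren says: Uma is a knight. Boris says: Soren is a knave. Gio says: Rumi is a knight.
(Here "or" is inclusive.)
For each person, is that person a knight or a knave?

Rumi is a knave, Uma is a knight, Soren is a knight, Boris is a knave, and Gio is a knave.

Rumi is a knave, so "Uma is a knave exactly when Rumi is a knave" must be False — and it is.
Uma is a knight, and the claim "either Gio is a knave, or Uma is the same type as Boris" is indeed true.
Soren is a knight; "Uma is a knight" is true, as required.
Since Boris is a knave, "Soren is a knave" needs to be False, which holds.
Gio is a knave, so "Rumi is a knight" must be False — and it is.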